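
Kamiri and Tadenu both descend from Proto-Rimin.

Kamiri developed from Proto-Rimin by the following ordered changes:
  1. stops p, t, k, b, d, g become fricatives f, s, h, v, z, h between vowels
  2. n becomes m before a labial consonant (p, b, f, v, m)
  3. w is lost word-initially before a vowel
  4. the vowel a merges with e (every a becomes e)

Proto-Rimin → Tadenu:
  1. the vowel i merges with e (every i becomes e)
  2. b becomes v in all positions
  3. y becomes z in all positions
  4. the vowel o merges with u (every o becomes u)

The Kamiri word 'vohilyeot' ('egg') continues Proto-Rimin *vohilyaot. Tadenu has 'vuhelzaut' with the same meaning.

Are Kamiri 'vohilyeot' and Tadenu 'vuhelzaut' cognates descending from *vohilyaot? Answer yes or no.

Derive the expected Tadenu reflex of *vohilyaot:
Tadenu: start from *vohilyaot.
  rule 1 (vowel merger): vohilyaot → vohelyaot
  rule 2: no change — vohelyaot
  rule 3 (unconditioned shift): vohelyaot → vohelzaot
  rule 4 (vowel merger): vohelzaot → vuhelzaut
  ⇒ Tadenu vuhelzaut
Tadenu 'vuhelzaut' matches the regular reflex exactly, so the pair is cognate.

yes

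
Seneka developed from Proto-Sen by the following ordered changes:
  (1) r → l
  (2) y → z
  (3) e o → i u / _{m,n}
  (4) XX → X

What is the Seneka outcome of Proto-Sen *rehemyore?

Seneka: *rehemyore > lehemyole > lehemzole > lehimzole  (by unconditioned shift, unconditioned shift, pre-nasal raising)

lehimzole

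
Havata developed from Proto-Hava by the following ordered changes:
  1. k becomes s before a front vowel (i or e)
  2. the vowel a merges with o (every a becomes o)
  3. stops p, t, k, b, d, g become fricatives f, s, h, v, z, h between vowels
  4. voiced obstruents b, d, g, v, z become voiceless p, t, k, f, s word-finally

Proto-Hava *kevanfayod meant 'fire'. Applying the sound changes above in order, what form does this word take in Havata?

Havata: *kevanfayod
  kevanfayod → sevanfayod   [palatalisation]
  sevanfayod → sevonfoyod   [vowel merger]
  sevonfoyod (rule 3 does not apply)
  sevonfoyod → sevonfoyot   [final devoicing]
  giving Havata sevonfoyot.

sevonfoyot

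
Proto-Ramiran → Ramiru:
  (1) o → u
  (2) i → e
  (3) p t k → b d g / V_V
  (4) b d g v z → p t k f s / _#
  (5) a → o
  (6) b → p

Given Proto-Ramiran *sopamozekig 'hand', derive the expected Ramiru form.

Ramiru: *sopamozekig > supamuzekig > supamuzekeg > subamuzegeg > subamuzegek > subomuzegek > supomuzegek  (by vowel merger, vowel merger, intervocalic voicing, final devoicing, vowel merger, unconditioned shift)

supomuzegek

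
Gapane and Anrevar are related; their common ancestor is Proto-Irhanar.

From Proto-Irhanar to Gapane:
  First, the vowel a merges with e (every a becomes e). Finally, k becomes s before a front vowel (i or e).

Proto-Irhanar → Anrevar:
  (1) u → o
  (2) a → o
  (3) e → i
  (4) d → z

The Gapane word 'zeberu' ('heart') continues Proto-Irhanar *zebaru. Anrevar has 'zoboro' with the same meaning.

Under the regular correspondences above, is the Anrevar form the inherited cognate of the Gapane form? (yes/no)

no

Derive the expected Anrevar reflex of *zebaru:
Anrevar: *zebaru
  zebaru → zebaro   [vowel merger]
  zebaro → zeboro   [vowel merger]
  zeboro → ziboro   [vowel merger]
  ziboro (rule 4 does not apply)
  giving Anrevar ziboro.
The regular Anrevar reflex would be 'ziboro', but the attested form is 'zoboro'. The correspondence is irregular, so they are not cognates (the Anrevar form has a different source).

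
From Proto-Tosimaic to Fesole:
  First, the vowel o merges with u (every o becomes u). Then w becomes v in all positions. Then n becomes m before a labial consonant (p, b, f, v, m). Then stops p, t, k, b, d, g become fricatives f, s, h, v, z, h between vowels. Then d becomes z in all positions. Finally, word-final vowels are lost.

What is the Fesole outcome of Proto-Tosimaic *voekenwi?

vuehemv

Fesole: start from *voekenwi.
  rule 1 (vowel merger): voekenwi → vuekenwi
  rule 2 (unconditioned shift): vuekenwi → vuekenvi
  rule 3 (nasal place assimilation): vuekenvi → vuekemvi
  rule 4 (intervocalic lenition): vuekemvi → vuehemvi
  rule 5: no change — vuehemvi
  rule 6 (apocope): vuehemvi → vuehemv
  ⇒ Fesole vuehemv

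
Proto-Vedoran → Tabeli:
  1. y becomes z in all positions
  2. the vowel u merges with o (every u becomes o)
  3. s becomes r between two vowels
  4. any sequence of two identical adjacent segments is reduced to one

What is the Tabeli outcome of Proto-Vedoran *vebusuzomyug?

Tabeli: start from *vebusuzomyug.
  rule 1 (unconditioned shift): vebusuzomyug → vebusuzomzug
  rule 2 (vowel merger): vebusuzomzug → vebosozomzog
  rule 3 (rhotacism): vebosozomzog → veborozomzog
  rule 4: no change — veborozomzog
  ⇒ Tabeli veborozomzog

veborozomzog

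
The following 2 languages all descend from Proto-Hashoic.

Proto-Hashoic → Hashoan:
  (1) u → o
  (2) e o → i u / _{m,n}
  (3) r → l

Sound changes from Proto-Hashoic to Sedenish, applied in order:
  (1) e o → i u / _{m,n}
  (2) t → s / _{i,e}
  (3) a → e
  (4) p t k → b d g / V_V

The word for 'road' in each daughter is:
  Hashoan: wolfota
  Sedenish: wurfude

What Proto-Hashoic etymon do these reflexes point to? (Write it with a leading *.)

*wurfuta

Position 7: Hashoan has a, Sedenish has e. Hashoan preserves a here (none of its changes turn any other segment into a), so the proto-segment is *a.
Position 5: Hashoan has o, Sedenish has u. Taking the neighbouring segments as reconstructed: Hashoan o could go back to *o or *u; Sedenish u can only go back to *u — the one source consistent with every daughter is *u.
Position 2: Hashoan has o, Sedenish has u. Taking the neighbouring segments as reconstructed: Hashoan o could go back to *o or *u; Sedenish u can only go back to *u — the one source consistent with every daughter is *u.
Verify the candidate proto-form against each daughter:
Hashoan: *wurfuta
  wurfuta → worfota   [vowel merger]
  worfota (rule 2 does not apply)
  worfota → wolfota   [unconditioned shift]
  giving Hashoan wolfota.
Sedenish: start from *wurfuta.
  rule 1: no change — wurfuta
  rule 2: no change — wurfuta
  rule 3 (vowel merger): wurfuta → wurfute
  rule 4 (intervocalic voicing): wurfute → wurfude
  ⇒ Sedenish wurfude
No other proto-form is consistent with every reflex, so the reconstruction is *wurfuta.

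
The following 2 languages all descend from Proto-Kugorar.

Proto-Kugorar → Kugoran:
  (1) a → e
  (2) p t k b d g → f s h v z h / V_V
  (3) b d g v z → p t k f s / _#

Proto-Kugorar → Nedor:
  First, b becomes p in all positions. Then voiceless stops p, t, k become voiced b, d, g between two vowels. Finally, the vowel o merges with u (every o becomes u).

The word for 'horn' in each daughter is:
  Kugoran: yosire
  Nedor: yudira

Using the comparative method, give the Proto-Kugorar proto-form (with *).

Position 6: Kugoran has e, Nedor has a. Nedor preserves a here (none of its changes turn any other segment into a), so the proto-segment is *a.
Position 3: Kugoran has s, Nedor has d. Taking the neighbouring segments as reconstructed: Kugoran s could go back to *t or *s; Nedor d could go back to *t or *d — the one source consistent with every daughter is *t.
Verify the candidate proto-form against each daughter:
Kugoran: *yotira > yotire > yosire  (by vowel merger, intervocalic lenition)
Nedor: *yotira > yodira > yudira  (by intervocalic voicing, vowel merger)
Only *yotira yields all of Kugoran yosire, Nedor yudira.

*yotira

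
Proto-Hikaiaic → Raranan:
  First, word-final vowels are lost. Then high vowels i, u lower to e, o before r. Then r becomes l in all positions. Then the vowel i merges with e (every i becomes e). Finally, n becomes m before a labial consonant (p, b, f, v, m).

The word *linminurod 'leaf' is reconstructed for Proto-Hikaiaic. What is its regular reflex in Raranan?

Raranan: *linminurod
  linminurod (rule 1 does not apply)
  linminurod → linminorod   [pre-rhotic lowering]
  linminorod → linminolod   [unconditioned shift]
  linminolod → lenmenolod   [vowel merger]
  lenmenolod → lemmenolod   [nasal place assimilation]
  giving Raranan lemmenolod.

lemmenolod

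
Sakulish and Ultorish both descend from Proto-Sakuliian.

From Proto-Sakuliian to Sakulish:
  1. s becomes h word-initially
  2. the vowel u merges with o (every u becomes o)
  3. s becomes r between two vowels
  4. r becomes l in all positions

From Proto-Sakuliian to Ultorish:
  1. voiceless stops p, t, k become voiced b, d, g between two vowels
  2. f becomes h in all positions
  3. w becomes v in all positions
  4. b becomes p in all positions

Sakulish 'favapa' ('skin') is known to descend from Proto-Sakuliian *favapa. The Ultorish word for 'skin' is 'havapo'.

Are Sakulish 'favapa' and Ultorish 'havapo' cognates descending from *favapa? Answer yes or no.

no

Derive the expected Ultorish reflex of *favapa:
Ultorish: start from *favapa.
  rule 1 (intervocalic voicing): favapa → favaba
  rule 2 (unconditioned shift): favaba → havaba
  rule 3: no change — havaba
  rule 4 (unconditioned shift): havaba → havapa
  ⇒ Ultorish havapa
The regular Ultorish reflex would be 'havapa', but the attested form is 'havapo'. The correspondence is irregular, so they are not cognates (the Ultorish form has a different source).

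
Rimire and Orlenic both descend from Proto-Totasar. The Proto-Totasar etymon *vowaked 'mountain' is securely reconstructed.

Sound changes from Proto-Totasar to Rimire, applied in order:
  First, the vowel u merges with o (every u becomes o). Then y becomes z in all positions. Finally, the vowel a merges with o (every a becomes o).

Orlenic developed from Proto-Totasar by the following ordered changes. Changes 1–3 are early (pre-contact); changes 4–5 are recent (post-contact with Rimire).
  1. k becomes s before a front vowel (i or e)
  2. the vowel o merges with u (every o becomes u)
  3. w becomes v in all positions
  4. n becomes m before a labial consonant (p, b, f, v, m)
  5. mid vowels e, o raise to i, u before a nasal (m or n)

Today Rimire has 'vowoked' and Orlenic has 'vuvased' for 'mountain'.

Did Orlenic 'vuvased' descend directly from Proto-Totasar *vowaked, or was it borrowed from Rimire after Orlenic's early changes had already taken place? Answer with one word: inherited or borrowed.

inherited

If inherited, *vowaked would pass through all of Orlenic's changes:
Orlenic: start from *vowaked.
  rule 1 (palatalisation): vowaked → vowased
  rule 2 (vowel merger): vowased → vuwased
  rule 3 (unconditioned shift): vuwased → vuvased
  rule 4: no change — vuvased
  rule 5: no change — vuvased
  ⇒ Orlenic vuvased
If borrowed from Rimire 'vowoked' after the early changes, it would undergo only the recent ones:
  rule 4 (nasal place assimilation): no change (vowoked)
  rule 5 (pre-nasal raising): no change (vowoked)
  ⇒ as a loan: vowoked
Orlenic 'vuvased' matches the inherited outcome exactly, so it is an inherited cognate, not a loan.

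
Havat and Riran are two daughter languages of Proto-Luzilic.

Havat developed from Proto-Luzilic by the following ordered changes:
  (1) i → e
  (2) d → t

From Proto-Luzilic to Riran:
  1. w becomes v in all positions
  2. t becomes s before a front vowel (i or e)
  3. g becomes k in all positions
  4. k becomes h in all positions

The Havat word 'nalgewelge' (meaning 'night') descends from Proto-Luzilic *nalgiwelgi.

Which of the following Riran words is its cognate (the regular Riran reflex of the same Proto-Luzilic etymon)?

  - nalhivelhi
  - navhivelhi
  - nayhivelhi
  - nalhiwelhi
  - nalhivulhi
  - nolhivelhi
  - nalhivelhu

Riran: start from *nalgiwelgi.
  rule 1 (unconditioned shift): nalgiwelgi → nalgivelgi
  rule 2: no change — nalgivelgi
  rule 3 (unconditioned shift): nalgivelgi → nalkivelki
  rule 4 (unconditioned shift): nalkivelki → nalhivelhi
  ⇒ Riran nalhivelhi
Among the options, 'nalhivelhi' alone shows every Riran change applied in order.

nalhivelhi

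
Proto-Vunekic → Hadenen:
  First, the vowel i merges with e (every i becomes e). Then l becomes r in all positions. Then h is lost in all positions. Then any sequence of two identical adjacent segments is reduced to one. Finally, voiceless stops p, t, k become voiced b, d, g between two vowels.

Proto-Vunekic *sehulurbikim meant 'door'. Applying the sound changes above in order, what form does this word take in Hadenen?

seururbegem

Hadenen: *sehulurbikim > sehulurbekem > sehururbekem > seururbekem > seururbegem  (by vowel merger, unconditioned shift, h-loss, intervocalic voicing)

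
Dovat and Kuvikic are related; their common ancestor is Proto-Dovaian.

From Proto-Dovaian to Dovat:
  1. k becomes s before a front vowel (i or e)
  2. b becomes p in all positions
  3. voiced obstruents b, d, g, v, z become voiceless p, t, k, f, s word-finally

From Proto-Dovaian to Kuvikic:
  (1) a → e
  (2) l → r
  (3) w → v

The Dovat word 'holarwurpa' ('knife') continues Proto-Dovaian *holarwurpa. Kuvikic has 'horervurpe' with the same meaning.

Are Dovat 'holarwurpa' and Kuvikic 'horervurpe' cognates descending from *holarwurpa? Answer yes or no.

Derive the expected Kuvikic reflex of *holarwurpa:
Kuvikic: start from *holarwurpa.
  rule 1 (vowel merger): holarwurpa → holerwurpe
  rule 2 (unconditioned shift): holerwurpe → horerwurpe
  rule 3 (unconditioned shift): horerwurpe → horervurpe
  ⇒ Kuvikic horervurpe
Kuvikic 'horervurpe' matches the regular reflex exactly, so the pair is cognate.

yes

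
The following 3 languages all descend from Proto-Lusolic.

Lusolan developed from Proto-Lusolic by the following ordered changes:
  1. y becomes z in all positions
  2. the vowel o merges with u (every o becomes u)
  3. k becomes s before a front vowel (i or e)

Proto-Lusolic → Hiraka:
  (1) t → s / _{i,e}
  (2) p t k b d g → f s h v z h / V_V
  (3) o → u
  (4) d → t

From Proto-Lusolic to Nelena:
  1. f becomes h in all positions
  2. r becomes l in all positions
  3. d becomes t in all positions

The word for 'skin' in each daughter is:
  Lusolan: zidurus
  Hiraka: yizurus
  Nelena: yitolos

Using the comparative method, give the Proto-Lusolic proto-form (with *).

Position 3: Lusolan has d, Hiraka has z, Nelena has t. Lusolan preserves d here (none of its changes turn any other segment into d), so the proto-segment is *d.
Position 4: Lusolan has u, Hiraka has u, Nelena has o. Nelena preserves o here (none of its changes turn any other segment into o), so the proto-segment is *o.
This points to *yidoros. Verify forward in each daughter:
Lusolan: *yidoros
  yidoros → zidoros   [unconditioned shift]
  zidoros → zidurus   [vowel merger]
  zidurus (rule 3 does not apply)
  giving Lusolan zidurus.
Hiraka: *yidoros > yizoros > yizurus  (by intervocalic lenition, vowel merger)
Nelena: start from *yidoros.
  rule 1: no change — yidoros
  rule 2 (unconditioned shift): yidoros → yidolos
  rule 3 (unconditioned shift): yidolos → yitolos
  ⇒ Nelena yitolos
No other proto-form is consistent with every reflex, so the reconstruction is *yidoros.

*yidoros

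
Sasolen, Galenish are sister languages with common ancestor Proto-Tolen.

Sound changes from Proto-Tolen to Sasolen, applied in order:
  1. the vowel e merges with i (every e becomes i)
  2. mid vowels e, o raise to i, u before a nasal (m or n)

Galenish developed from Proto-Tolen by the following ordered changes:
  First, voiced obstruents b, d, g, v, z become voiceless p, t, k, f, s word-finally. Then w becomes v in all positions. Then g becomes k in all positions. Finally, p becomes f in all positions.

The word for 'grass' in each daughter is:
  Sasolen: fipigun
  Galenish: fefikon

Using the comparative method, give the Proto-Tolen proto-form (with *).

Position 2: Sasolen has i, Galenish has e. Galenish preserves e here (none of its changes turn any other segment into e), so the proto-segment is *e.
Position 6: Sasolen has u, Galenish has o. Galenish preserves o here (none of its changes turn any other segment into o), so the proto-segment is *o.
Position 5: Sasolen has g, Galenish has k. Sasolen preserves g here (none of its changes turn any other segment into g), so the proto-segment is *g.
This points to *fepigon. Verify forward in each daughter:
Sasolen: *fepigon
  fepigon → fipigon   [vowel merger]
  fipigon → fipigun   [pre-nasal raising]
  giving Sasolen fipigun.
Galenish: *fepigon > fepikon > fefikon  (by unconditioned shift, unconditioned shift)
*fepigon is the unique common source.

*fepigon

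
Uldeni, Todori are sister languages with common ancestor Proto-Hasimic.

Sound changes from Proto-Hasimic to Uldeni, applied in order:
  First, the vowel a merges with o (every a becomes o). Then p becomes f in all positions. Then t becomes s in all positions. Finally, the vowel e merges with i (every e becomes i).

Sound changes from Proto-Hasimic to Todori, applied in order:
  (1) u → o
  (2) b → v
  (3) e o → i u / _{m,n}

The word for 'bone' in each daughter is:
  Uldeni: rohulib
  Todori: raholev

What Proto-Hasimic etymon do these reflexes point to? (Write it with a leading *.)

Position 6: Uldeni has i, Todori has e. Todori preserves e here (none of its changes turn any other segment into e), so the proto-segment is *e.
Position 4: Uldeni has u, Todori has o. Uldeni preserves u here (none of its changes turn any other segment into u), so the proto-segment is *u.
Position 2: Uldeni has o, Todori has a. Todori preserves a here (none of its changes turn any other segment into a), so the proto-segment is *a.
Continuing position by position gives *rahuleb; check it forward:
Uldeni: start from *rahuleb.
  rule 1 (vowel merger): rahuleb → rohuleb
  rule 2: no change — rohuleb
  rule 3: no change — rohuleb
  rule 4 (vowel merger): rohuleb → rohulib
  ⇒ Uldeni rohulib
Todori: start from *rahuleb.
  rule 1 (vowel merger): rahuleb → raholeb
  rule 2 (unconditioned shift): raholeb → raholev
  rule 3: no change — raholev
  ⇒ Todori raholev
*rahuleb is the unique common source.

*rahuleb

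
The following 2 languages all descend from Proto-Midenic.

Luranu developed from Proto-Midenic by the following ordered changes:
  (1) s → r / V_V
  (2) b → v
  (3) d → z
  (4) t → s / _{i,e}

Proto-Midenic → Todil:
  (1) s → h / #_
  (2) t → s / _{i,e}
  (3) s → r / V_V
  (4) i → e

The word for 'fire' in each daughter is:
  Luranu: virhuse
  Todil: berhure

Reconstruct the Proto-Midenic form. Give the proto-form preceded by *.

*birhute

Position 6: Luranu has s, Todil has r. Taking the neighbouring segments as reconstructed: Luranu s can only go back to *t; Todil r could go back to *t or *s or *r — the one source consistent with every daughter is *t.
Position 1: Luranu has v, Todil has b. Todil preserves b here (none of its changes turn any other segment into b), so the proto-segment is *b.
Continuing position by position gives *birhute; check it forward:
Luranu: *birhute
  birhute (rule 1 does not apply)
  birhute → virhute   [unconditioned shift]
  virhute (rule 3 does not apply)
  virhute → virhuse   [palatalisation]
  giving Luranu virhuse.
Todil: *birhute
  birhute (rule 1 does not apply)
  birhute → birhuse   [palatalisation]
  birhuse → birhure   [rhotacism]
  birhure → berhure   [vowel merger]
  giving Todil berhure.
*birhute is the unique common source.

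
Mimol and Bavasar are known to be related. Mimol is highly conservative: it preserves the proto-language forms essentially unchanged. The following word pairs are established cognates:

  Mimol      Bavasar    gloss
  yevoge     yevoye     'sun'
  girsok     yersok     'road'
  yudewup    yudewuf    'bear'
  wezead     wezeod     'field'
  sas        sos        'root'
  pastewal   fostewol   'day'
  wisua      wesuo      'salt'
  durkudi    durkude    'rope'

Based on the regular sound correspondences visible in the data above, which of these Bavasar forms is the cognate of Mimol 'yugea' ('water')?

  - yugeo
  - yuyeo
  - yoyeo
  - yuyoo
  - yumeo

yuyeo

yevoge ~ yevoye — Mimol g corresponds to Bavasar y between vowels (before a front vowel).
wisua ~ wesuo — Mimol a corresponds to Bavasar o word-finally.
Applying these to Mimol 'yugea':
  yugea → yuyea   (g→y between vowels (before a front vowel))
  yuyea → yuyeo   (a→o word-finally)
So the Bavasar cognate is 'yuyeo'.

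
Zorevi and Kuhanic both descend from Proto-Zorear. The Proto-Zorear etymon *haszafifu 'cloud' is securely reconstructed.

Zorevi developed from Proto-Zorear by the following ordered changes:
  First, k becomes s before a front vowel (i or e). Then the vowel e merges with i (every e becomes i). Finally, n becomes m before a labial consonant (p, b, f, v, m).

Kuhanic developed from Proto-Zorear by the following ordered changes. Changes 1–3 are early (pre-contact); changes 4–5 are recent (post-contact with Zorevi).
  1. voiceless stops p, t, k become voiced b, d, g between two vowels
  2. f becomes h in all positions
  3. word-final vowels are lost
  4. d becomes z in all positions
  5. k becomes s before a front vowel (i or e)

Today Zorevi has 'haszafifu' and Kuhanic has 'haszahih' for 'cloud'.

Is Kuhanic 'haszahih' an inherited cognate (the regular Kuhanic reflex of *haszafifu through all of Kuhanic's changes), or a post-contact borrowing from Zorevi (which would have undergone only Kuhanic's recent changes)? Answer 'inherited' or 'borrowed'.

If inherited, *haszafifu would pass through all of Kuhanic's changes:
Kuhanic: *haszafifu
  haszafifu (rule 1 does not apply)
  haszafifu → haszahihu   [unconditioned shift]
  haszahihu → haszahih   [apocope]
  haszahih (rule 4 does not apply)
  haszahih (rule 5 does not apply)
  giving Kuhanic haszahih.
If borrowed from Zorevi 'haszafifu' after the early changes, it would undergo only the recent ones:
  rule 4 (unconditioned shift): no change (haszafifu)
  rule 5 (palatalisation): no change (haszafifu)
  ⇒ as a loan: haszafifu
Kuhanic 'haszahih' matches the inherited outcome exactly, so it is an inherited cognate, not a loan.

inherited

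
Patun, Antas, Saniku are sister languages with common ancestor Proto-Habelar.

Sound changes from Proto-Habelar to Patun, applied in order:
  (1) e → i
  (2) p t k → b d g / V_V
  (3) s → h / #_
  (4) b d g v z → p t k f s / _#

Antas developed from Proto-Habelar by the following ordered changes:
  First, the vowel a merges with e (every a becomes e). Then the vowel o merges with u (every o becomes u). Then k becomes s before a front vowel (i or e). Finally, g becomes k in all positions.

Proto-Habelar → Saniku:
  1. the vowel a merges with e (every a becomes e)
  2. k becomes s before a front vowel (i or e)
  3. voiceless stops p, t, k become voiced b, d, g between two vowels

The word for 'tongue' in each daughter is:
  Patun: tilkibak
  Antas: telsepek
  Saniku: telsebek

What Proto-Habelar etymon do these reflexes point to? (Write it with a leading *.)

Position 7: Patun has a, Antas has e, Saniku has e. Patun preserves a here (none of its changes turn any other segment into a), so the proto-segment is *a.
Position 5: Patun has i, Antas has e, Saniku has e. Taking the neighbouring segments as reconstructed: Patun i could go back to *e or *i; Antas e could go back to *a or *e; Saniku e could go back to *a or *e — the one source consistent with every daughter is *e.
Continuing position by position gives *telkepak; check it forward:
Patun: *telkepak
  telkepak → tilkipak   [vowel merger]
  tilkipak → tilkibak   [intervocalic voicing]
  tilkibak (rule 3 does not apply)
  tilkibak (rule 4 does not apply)
  giving Patun tilkibak.
Antas: start from *telkepak.
  rule 1 (vowel merger): telkepak → telkepek
  rule 2: no change — telkepek
  rule 3 (palatalisation): telkepek → telsepek
  rule 4: no change — telsepek
  ⇒ Antas telsepek
Saniku: start from *telkepak.
  rule 1 (vowel merger): telkepak → telkepek
  rule 2 (palatalisation): telkepek → telsepek
  rule 3 (intervocalic voicing): telsepek → telsebek
  ⇒ Saniku telsebek
Only *telkepak yields all of Patun tilkibak, Antas telsepek, Saniku telsebek.

*telkepak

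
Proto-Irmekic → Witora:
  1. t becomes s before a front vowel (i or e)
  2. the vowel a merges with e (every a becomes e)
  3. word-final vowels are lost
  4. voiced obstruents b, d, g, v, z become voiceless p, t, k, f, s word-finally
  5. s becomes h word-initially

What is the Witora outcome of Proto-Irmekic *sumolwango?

humolwenk

Witora: *sumolwango
  sumolwango (rule 1 does not apply)
  sumolwango → sumolwengo   [vowel merger]
  sumolwengo → sumolweng   [apocope]
  sumolweng → sumolwenk   [final devoicing]
  sumolwenk → humolwenk   [debuccalisation]
  giving Witora humolwenk.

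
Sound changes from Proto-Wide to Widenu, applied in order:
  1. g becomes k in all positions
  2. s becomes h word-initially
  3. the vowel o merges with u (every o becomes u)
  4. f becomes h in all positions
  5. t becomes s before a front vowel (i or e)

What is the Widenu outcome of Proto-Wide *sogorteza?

Widenu: *sogorteza
  sogorteza → sokorteza   [unconditioned shift]
  sokorteza → hokorteza   [debuccalisation]
  hokorteza → hukurteza   [vowel merger]
  hukurteza (rule 4 does not apply)
  hukurteza → hukurseza   [palatalisation]
  giving Widenu hukurseza.

hukurseza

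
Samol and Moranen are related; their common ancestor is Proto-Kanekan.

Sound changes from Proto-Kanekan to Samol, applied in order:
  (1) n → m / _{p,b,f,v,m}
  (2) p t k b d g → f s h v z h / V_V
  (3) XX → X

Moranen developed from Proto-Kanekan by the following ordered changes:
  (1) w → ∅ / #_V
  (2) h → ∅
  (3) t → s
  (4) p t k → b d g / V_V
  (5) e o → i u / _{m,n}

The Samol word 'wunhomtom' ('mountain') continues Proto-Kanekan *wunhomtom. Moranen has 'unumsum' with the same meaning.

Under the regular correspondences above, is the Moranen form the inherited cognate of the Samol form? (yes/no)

yes

Derive the expected Moranen reflex of *wunhomtom:
Moranen: start from *wunhomtom.
  rule 1 (glide loss): wunhomtom → unhomtom
  rule 2 (h-loss): unhomtom → unomtom
  rule 3 (unconditioned shift): unomtom → unomsom
  rule 4: no change — unomsom
  rule 5 (pre-nasal raising): unomsom → unumsum
  ⇒ Moranen unumsum
Moranen 'unumsum' matches the regular reflex exactly, so the pair is cognate.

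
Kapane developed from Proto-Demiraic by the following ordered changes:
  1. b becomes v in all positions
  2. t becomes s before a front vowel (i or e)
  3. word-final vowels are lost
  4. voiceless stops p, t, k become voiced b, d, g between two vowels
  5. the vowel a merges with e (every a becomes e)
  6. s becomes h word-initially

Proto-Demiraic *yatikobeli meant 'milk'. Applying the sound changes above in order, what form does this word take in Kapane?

Kapane: start from *yatikobeli.
  rule 1 (unconditioned shift): yatikobeli → yatikoveli
  rule 2 (palatalisation): yatikoveli → yasikoveli
  rule 3 (apocope): yasikoveli → yasikovel
  rule 4 (intervocalic voicing): yasikovel → yasigovel
  rule 5 (vowel merger): yasigovel → yesigovel
  rule 6: no change — yesigovel
  ⇒ Kapane yesigovel

yesigovel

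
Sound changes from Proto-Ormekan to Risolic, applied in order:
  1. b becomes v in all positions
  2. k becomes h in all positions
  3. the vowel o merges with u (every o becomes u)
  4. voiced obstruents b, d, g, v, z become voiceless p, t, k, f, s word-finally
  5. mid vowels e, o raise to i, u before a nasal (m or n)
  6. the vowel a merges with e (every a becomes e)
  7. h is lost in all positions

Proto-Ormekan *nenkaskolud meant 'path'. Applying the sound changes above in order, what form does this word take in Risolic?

Risolic: *nenkaskolud > nenhasholud > nenhashulud > nenhashulut > ninhashulut > ninheshulut > ninesulut  (by unconditioned shift, vowel merger, final devoicing, pre-nasal raising, vowel merger, h-loss)

ninesulut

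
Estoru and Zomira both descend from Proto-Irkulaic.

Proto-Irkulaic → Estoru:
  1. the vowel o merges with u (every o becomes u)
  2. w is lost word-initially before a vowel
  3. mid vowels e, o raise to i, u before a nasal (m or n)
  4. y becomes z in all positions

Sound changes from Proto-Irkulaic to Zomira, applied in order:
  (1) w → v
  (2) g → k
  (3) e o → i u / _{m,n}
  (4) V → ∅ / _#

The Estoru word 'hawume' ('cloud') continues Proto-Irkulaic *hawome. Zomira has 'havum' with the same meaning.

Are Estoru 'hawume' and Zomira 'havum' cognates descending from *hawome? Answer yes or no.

Derive the expected Zomira reflex of *hawome:
Zomira: start from *hawome.
  rule 1 (unconditioned shift): hawome → havome
  rule 2: no change — havome
  rule 3 (pre-nasal raising): havome → havume
  rule 4 (apocope): havume → havum
  ⇒ Zomira havum
Zomira 'havum' matches the regular reflex exactly, so the pair is cognate.

yes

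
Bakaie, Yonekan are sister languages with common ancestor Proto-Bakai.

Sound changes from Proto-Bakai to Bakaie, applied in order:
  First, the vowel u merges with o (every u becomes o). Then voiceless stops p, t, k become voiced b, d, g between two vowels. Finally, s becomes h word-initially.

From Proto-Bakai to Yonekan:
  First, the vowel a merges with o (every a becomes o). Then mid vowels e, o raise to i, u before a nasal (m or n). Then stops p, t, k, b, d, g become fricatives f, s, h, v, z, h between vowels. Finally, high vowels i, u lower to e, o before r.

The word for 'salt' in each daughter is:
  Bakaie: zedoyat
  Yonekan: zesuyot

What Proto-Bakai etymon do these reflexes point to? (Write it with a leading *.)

Position 4: Bakaie has o, Yonekan has u. Taking the neighbouring segments as reconstructed: Bakaie o could go back to *o or *u; Yonekan u can only go back to *u — the one source consistent with every daughter is *u.
Position 6: Bakaie has a, Yonekan has o. Bakaie preserves a here (none of its changes turn any other segment into a), so the proto-segment is *a.
Verify the candidate proto-form against each daughter:
Bakaie: *zetuyat
  zetuyat → zetoyat   [vowel merger]
  zetoyat → zedoyat   [intervocalic voicing]
  zedoyat (rule 3 does not apply)
  giving Bakaie zedoyat.
Yonekan: *zetuyat > zetuyot > zesuyot  (by vowel merger, intervocalic lenition)
No other proto-form is consistent with every reflex, so the reconstruction is *zetuyat.

*zetuyat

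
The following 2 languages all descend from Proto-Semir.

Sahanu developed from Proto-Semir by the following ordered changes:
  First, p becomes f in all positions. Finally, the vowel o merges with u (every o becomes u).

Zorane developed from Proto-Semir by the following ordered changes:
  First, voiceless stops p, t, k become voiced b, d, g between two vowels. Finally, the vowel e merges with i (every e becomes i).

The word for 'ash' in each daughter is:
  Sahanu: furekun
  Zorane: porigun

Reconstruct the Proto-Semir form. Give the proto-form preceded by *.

*porekun

Position 5: Sahanu has k, Zorane has g. Sahanu preserves k here (none of its changes turn any other segment into k), so the proto-segment is *k.
Position 2: Sahanu has u, Zorane has o. Zorane preserves o here (none of its changes turn any other segment into o), so the proto-segment is *o.
Position 4: Sahanu has e, Zorane has i. Sahanu preserves e here (none of its changes turn any other segment into e), so the proto-segment is *e.
Continuing position by position gives *porekun; check it forward:
Sahanu: *porekun
  porekun → forekun   [unconditioned shift]
  forekun → furekun   [vowel merger]
  giving Sahanu furekun.
Zorane: *porekun
  porekun → poregun   [intervocalic voicing]
  poregun → porigun   [vowel merger]
  giving Zorane porigun.
Only *porekun yields all of Sahanu furekun, Zorane porigun.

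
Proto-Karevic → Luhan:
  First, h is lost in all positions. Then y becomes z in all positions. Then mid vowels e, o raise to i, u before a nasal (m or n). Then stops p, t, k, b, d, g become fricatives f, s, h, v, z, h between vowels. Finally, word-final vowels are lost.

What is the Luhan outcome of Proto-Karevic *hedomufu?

Luhan: start from *hedomufu.
  rule 1 (h-loss): hedomufu → edomufu
  rule 2: no change — edomufu
  rule 3 (pre-nasal raising): edomufu → edumufu
  rule 4 (intervocalic lenition): edumufu → ezumufu
  rule 5 (apocope): ezumufu → ezumuf
  ⇒ Luhan ezumuf

ezumuf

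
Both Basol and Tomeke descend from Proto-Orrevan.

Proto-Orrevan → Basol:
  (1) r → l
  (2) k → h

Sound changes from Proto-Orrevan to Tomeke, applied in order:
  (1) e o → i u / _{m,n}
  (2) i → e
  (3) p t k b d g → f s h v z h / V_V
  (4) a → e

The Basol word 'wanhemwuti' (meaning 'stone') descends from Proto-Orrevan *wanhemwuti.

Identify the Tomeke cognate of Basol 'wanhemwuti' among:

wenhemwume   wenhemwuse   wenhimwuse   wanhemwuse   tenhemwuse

Tomeke: start from *wanhemwuti.
  rule 1 (pre-nasal raising): wanhemwuti → wanhimwuti
  rule 2 (vowel merger): wanhimwuti → wanhemwute
  rule 3 (intervocalic lenition): wanhemwute → wanhemwuse
  rule 4 (vowel merger): wanhemwuse → wenhemwuse
  ⇒ Tomeke wenhemwuse
Only 'wenhemwuse' matches the regular Tomeke development of *wanhemwuti.

wenhemwuse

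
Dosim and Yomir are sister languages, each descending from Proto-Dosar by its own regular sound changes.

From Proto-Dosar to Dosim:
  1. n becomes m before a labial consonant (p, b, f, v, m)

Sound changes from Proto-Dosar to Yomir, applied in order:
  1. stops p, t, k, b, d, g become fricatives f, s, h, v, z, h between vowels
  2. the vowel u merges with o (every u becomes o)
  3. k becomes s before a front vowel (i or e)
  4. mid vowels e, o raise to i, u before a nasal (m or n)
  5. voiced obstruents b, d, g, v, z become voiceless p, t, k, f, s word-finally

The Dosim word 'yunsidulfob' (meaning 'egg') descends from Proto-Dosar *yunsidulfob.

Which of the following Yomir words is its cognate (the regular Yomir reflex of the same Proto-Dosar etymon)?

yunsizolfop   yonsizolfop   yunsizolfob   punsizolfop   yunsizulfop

Yomir: start from *yunsidulfob.
  rule 1 (intervocalic lenition): yunsidulfob → yunsizulfob
  rule 2 (vowel merger): yunsizulfob → yonsizolfob
  rule 3: no change — yonsizolfob
  rule 4 (pre-nasal raising): yonsizolfob → yunsizolfob
  rule 5 (final devoicing): yunsizolfob → yunsizolfop
  ⇒ Yomir yunsizolfop
Among the options, 'yunsizolfop' alone shows every Yomir change applied in order.

yunsizolfop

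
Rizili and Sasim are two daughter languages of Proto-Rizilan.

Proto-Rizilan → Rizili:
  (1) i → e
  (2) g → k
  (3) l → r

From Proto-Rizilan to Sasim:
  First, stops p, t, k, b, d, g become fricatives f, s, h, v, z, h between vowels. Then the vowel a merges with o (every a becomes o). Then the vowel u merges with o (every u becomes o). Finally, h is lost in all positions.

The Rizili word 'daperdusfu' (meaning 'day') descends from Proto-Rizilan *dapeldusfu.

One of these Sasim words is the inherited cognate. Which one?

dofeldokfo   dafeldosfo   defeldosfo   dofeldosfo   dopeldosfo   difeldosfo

Sasim: start from *dapeldusfu.
  rule 1 (intervocalic lenition): dapeldusfu → dafeldusfu
  rule 2 (vowel merger): dafeldusfu → dofeldusfu
  rule 3 (vowel merger): dofeldusfu → dofeldosfo
  rule 4: no change — dofeldosfo
  ⇒ Sasim dofeldosfo
Among the options, 'dofeldosfo' alone shows every Sasim change applied in order.

dofeldosfo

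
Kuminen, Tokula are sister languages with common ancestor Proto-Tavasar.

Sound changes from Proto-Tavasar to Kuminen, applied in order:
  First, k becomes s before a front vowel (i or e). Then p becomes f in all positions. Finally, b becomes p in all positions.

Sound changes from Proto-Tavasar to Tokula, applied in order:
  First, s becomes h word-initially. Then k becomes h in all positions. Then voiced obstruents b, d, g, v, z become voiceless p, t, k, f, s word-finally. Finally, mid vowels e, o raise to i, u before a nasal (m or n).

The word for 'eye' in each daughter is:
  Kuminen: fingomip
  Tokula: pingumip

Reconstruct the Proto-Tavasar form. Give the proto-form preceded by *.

Position 8: Kuminen has p, Tokula has p. In Kuminen, p can only continue *b, so the proto-segment is *b.
Position 1: Kuminen has f, Tokula has p. Taking the neighbouring segments as reconstructed: Kuminen f could go back to *p or *f; Tokula p can only go back to *p — the one source consistent with every daughter is *p.
Position 5: Kuminen has o, Tokula has u. Kuminen preserves o here (none of its changes turn any other segment into o), so the proto-segment is *o.
Verify the candidate proto-form against each daughter:
Kuminen: *pingomib > fingomib > fingomip  (by unconditioned shift, unconditioned shift)
Tokula: start from *pingomib.
  rule 1: no change — pingomib
  rule 2: no change — pingomib
  rule 3 (final devoicing): pingomib → pingomip
  rule 4 (pre-nasal raising): pingomip → pingumip
  ⇒ Tokula pingumip
Only *pingomib yields all of Kuminen fingomip, Tokula pingumip.

*pingomib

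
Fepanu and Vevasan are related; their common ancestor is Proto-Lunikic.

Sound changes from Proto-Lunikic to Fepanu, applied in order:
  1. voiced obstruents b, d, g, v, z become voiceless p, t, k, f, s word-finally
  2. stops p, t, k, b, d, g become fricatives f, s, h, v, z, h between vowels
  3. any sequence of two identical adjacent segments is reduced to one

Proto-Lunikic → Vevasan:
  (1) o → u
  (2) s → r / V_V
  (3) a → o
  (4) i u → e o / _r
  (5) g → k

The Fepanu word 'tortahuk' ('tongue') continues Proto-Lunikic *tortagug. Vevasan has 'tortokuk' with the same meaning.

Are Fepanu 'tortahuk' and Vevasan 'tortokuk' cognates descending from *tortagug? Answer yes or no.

Derive the expected Vevasan reflex of *tortagug:
Vevasan: *tortagug > turtagug > turtogug > tortogug > tortokuk  (by vowel merger, vowel merger, pre-rhotic lowering, unconditioned shift)
Vevasan 'tortokuk' matches the regular reflex exactly, so the pair is cognate.

yes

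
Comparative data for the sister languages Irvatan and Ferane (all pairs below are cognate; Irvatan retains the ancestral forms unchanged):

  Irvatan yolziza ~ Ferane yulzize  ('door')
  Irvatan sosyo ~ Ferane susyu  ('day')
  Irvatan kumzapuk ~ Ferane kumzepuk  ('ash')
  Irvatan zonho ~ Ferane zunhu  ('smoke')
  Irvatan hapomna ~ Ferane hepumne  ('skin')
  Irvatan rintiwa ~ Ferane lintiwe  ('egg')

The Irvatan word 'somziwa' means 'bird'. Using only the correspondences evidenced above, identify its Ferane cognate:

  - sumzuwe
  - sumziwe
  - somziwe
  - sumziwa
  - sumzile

sumziwe

hapomna ~ hepumne — Irvatan o corresponds to Ferane u after a consonant, before a nasal.
yolziza ~ yulzize, hapomna ~ hepumne — Irvatan a corresponds to Ferane e word-finally.
Applying these to Irvatan 'somziwa':
  somziwa → sumziwa   (o→u after a consonant, before a nasal)
  sumziwa → sumziwe   (a→e word-finally)
So the Ferane cognate is 'sumziwe'.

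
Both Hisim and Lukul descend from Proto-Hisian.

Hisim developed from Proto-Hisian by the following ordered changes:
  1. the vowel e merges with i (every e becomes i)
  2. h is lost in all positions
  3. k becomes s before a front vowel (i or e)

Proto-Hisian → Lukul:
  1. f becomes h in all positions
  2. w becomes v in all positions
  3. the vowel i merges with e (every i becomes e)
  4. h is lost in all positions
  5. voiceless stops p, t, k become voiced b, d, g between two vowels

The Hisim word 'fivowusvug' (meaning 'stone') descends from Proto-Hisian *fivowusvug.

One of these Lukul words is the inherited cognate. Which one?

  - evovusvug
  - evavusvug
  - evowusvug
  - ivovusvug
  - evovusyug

evovusvug

Lukul: *fivowusvug
  fivowusvug → hivowusvug   [unconditioned shift]
  hivowusvug → hivovusvug   [unconditioned shift]
  hivovusvug → hevovusvug   [vowel merger]
  hevovusvug → evovusvug   [h-loss]
  evovusvug (rule 5 does not apply)
  giving Lukul evovusvug.
Among the options, 'evovusvug' alone shows every Lukul change applied in order.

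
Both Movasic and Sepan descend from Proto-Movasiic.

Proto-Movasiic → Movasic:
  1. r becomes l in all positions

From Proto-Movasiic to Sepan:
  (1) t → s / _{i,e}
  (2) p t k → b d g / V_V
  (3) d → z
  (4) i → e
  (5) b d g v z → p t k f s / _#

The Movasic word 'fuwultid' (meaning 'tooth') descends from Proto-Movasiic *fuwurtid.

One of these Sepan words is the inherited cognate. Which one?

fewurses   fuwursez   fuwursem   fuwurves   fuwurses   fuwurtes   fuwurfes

fuwurses

Sepan: *fuwurtid > fuwursid > fuwursiz > fuwursez > fuwurses  (by palatalisation, unconditioned shift, vowel merger, final devoicing)
The other candidates each miss or misapply at least one Sepan change.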